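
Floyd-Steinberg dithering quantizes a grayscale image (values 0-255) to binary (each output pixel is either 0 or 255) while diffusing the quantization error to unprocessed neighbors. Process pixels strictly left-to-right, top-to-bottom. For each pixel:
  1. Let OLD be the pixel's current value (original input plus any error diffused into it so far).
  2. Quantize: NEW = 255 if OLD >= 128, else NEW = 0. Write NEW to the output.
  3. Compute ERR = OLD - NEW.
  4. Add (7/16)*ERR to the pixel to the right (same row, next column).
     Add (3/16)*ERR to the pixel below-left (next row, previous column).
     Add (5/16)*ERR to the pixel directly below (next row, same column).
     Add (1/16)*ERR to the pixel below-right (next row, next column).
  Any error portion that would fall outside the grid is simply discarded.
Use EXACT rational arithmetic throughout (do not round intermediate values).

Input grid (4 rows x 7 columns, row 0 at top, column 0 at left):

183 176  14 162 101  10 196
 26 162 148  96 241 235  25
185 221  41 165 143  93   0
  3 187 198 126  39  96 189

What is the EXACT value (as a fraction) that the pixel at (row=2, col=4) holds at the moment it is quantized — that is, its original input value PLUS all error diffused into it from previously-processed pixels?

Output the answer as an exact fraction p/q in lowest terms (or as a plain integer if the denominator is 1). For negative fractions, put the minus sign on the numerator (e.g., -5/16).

Answer: 14943141653/134217728

Derivation:
(0,0): OLD=183 → NEW=255, ERR=-72
(0,1): OLD=289/2 → NEW=255, ERR=-221/2
(0,2): OLD=-1099/32 → NEW=0, ERR=-1099/32
(0,3): OLD=75251/512 → NEW=255, ERR=-55309/512
(0,4): OLD=440229/8192 → NEW=0, ERR=440229/8192
(0,5): OLD=4392323/131072 → NEW=0, ERR=4392323/131072
(0,6): OLD=441788053/2097152 → NEW=255, ERR=-92985707/2097152
(1,0): OLD=-551/32 → NEW=0, ERR=-551/32
(1,1): OLD=27903/256 → NEW=0, ERR=27903/256
(1,2): OLD=1292635/8192 → NEW=255, ERR=-796325/8192
(1,3): OLD=905815/32768 → NEW=0, ERR=905815/32768
(1,4): OLD=565012637/2097152 → NEW=255, ERR=30238877/2097152
(1,5): OLD=4141045501/16777216 → NEW=255, ERR=-137144579/16777216
(1,6): OLD=2593663411/268435456 → NEW=0, ERR=2593663411/268435456
(2,0): OLD=819429/4096 → NEW=255, ERR=-225051/4096
(2,1): OLD=27750647/131072 → NEW=255, ERR=-5672713/131072
(2,2): OLD=7724357/2097152 → NEW=0, ERR=7724357/2097152
(2,3): OLD=2883635005/16777216 → NEW=255, ERR=-1394555075/16777216
(2,4): OLD=14943141653/134217728 → NEW=0, ERR=14943141653/134217728
Target (2,4): original=143, with diffused error = 14943141653/134217728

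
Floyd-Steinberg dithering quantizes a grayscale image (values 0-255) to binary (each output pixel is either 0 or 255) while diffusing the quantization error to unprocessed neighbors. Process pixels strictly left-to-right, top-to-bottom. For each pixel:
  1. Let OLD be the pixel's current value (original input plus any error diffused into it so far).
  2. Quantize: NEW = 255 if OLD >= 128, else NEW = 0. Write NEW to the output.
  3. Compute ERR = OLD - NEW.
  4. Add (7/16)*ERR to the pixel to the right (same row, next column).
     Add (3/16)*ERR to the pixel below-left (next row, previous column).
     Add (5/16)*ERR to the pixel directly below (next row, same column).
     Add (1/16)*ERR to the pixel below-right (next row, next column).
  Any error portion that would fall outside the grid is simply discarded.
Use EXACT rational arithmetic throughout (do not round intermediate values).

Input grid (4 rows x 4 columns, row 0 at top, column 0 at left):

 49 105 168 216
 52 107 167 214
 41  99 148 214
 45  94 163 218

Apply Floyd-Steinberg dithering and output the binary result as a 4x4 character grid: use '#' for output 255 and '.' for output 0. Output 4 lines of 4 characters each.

Answer: ..##
.#.#
.#.#
..##

Derivation:
(0,0): OLD=49 → NEW=0, ERR=49
(0,1): OLD=2023/16 → NEW=0, ERR=2023/16
(0,2): OLD=57169/256 → NEW=255, ERR=-8111/256
(0,3): OLD=827959/4096 → NEW=255, ERR=-216521/4096
(1,0): OLD=23301/256 → NEW=0, ERR=23301/256
(1,1): OLD=375715/2048 → NEW=255, ERR=-146525/2048
(1,2): OLD=8112607/65536 → NEW=0, ERR=8112607/65536
(1,3): OLD=261785417/1048576 → NEW=255, ERR=-5601463/1048576
(2,0): OLD=1835953/32768 → NEW=0, ERR=1835953/32768
(2,1): OLD=136371243/1048576 → NEW=255, ERR=-131015637/1048576
(2,2): OLD=265387735/2097152 → NEW=0, ERR=265387735/2097152
(2,3): OLD=9241951387/33554432 → NEW=255, ERR=685571227/33554432
(3,0): OLD=655680289/16777216 → NEW=0, ERR=655680289/16777216
(3,1): OLD=26650757503/268435456 → NEW=0, ERR=26650757503/268435456
(3,2): OLD=1039396828545/4294967296 → NEW=255, ERR=-55819831935/4294967296
(3,3): OLD=15572386771463/68719476736 → NEW=255, ERR=-1951079796217/68719476736
Row 0: ..##
Row 1: .#.#
Row 2: .#.#
Row 3: ..##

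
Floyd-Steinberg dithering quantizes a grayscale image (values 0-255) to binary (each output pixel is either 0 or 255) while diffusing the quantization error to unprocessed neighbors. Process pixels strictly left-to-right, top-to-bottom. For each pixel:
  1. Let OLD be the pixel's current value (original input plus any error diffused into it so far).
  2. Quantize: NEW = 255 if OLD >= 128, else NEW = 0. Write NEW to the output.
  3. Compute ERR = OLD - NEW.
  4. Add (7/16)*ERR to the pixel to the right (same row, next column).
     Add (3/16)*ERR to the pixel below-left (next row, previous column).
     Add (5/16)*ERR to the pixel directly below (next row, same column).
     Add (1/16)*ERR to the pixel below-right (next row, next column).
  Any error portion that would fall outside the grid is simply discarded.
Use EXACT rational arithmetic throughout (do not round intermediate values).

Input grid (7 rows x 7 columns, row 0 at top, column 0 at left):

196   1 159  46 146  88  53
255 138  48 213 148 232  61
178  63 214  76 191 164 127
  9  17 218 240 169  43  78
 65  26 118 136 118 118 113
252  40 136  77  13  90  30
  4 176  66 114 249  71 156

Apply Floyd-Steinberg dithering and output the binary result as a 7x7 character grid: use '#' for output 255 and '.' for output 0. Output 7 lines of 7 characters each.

Answer: #.#.#..
#..#.#.
#.#.###
..###..
..#..#.
#.#....
.#.####

Derivation:
(0,0): OLD=196 → NEW=255, ERR=-59
(0,1): OLD=-397/16 → NEW=0, ERR=-397/16
(0,2): OLD=37925/256 → NEW=255, ERR=-27355/256
(0,3): OLD=-3069/4096 → NEW=0, ERR=-3069/4096
(0,4): OLD=9546773/65536 → NEW=255, ERR=-7164907/65536
(0,5): OLD=42120339/1048576 → NEW=0, ERR=42120339/1048576
(0,6): OLD=1184034821/16777216 → NEW=0, ERR=1184034821/16777216
(1,0): OLD=59369/256 → NEW=255, ERR=-5911/256
(1,1): OLD=197471/2048 → NEW=0, ERR=197471/2048
(1,2): OLD=3611083/65536 → NEW=0, ERR=3611083/65536
(1,3): OLD=54970287/262144 → NEW=255, ERR=-11876433/262144
(1,4): OLD=1702870637/16777216 → NEW=0, ERR=1702870637/16777216
(1,5): OLD=39642317821/134217728 → NEW=255, ERR=5416797181/134217728
(1,6): OLD=221666879027/2147483648 → NEW=0, ERR=221666879027/2147483648
(2,0): OLD=6188677/32768 → NEW=255, ERR=-2167163/32768
(2,1): OLD=76635399/1048576 → NEW=0, ERR=76635399/1048576
(2,2): OLD=4374246613/16777216 → NEW=255, ERR=96056533/16777216
(2,3): OLD=11653040493/134217728 → NEW=0, ERR=11653040493/134217728
(2,4): OLD=285012571773/1073741824 → NEW=255, ERR=11208406653/1073741824
(2,5): OLD=7108226638591/34359738368 → NEW=255, ERR=-1653506645249/34359738368
(2,6): OLD=77364492247529/549755813888 → NEW=255, ERR=-62823240293911/549755813888
(3,0): OLD=34155061/16777216 → NEW=0, ERR=34155061/16777216
(3,1): OLD=5055951121/134217728 → NEW=0, ERR=5055951121/134217728
(3,2): OLD=276076903491/1073741824 → NEW=255, ERR=2272738371/1073741824
(3,3): OLD=1161243057637/4294967296 → NEW=255, ERR=66026397157/4294967296
(3,4): OLD=96422214282805/549755813888 → NEW=255, ERR=-43765518258635/549755813888
(3,5): OLD=-121569088075409/4398046511104 → NEW=0, ERR=-121569088075409/4398046511104
(3,6): OLD=1913199966981617/70368744177664 → NEW=0, ERR=1913199966981617/70368744177664
(4,0): OLD=156120492923/2147483648 → NEW=0, ERR=156120492923/2147483648
(4,1): OLD=2408681015743/34359738368 → NEW=0, ERR=2408681015743/34359738368
(4,2): OLD=84974548307089/549755813888 → NEW=255, ERR=-55213184234351/549755813888
(4,3): OLD=360950171415179/4398046511104 → NEW=0, ERR=360950171415179/4398046511104
(4,4): OLD=4391223024493873/35184372088832 → NEW=0, ERR=4391223024493873/35184372088832
(4,5): OLD=184745397868150705/1125899906842624 → NEW=255, ERR=-102359078376718415/1125899906842624
(4,6): OLD=1441047793745659943/18014398509481984 → NEW=0, ERR=1441047793745659943/18014398509481984
(5,0): OLD=158254147580845/549755813888 → NEW=255, ERR=18066415039405/549755813888
(5,1): OLD=272665200454415/4398046511104 → NEW=0, ERR=272665200454415/4398046511104
(5,2): OLD=5330719963114905/35184372088832 → NEW=255, ERR=-3641294919537255/35184372088832
(5,3): OLD=20968057057885277/281474976710656 → NEW=0, ERR=20968057057885277/281474976710656
(5,4): OLD=1309214470915203807/18014398509481984 → NEW=0, ERR=1309214470915203807/18014398509481984
(5,5): OLD=16743979224850426607/144115188075855872 → NEW=0, ERR=16743979224850426607/144115188075855872
(5,6): OLD=230923094567970245409/2305843009213693952 → NEW=0, ERR=230923094567970245409/2305843009213693952
(6,0): OLD=1822127179650101/70368744177664 → NEW=0, ERR=1822127179650101/70368744177664
(6,1): OLD=213191221506026041/1125899906842624 → NEW=255, ERR=-73913254738843079/1125899906842624
(6,2): OLD=410369307338902155/18014398509481984 → NEW=0, ERR=410369307338902155/18014398509481984
(6,3): OLD=22251963352566639701/144115188075855872 → NEW=255, ERR=-14497409606776607659/144115188075855872
(6,4): OLD=73251150471446279295/288230376151711744 → NEW=255, ERR=-247595447240215425/288230376151711744
(6,5): OLD=4805439387390395217755/36893488147419103232 → NEW=255, ERR=-4602400090201476106405/36893488147419103232
(6,6): OLD=82629652031547077766349/590295810358705651712 → NEW=255, ERR=-67895779609922863420211/590295810358705651712
Row 0: #.#.#..
Row 1: #..#.#.
Row 2: #.#.###
Row 3: ..###..
Row 4: ..#..#.
Row 5: #.#....
Row 6: .#.####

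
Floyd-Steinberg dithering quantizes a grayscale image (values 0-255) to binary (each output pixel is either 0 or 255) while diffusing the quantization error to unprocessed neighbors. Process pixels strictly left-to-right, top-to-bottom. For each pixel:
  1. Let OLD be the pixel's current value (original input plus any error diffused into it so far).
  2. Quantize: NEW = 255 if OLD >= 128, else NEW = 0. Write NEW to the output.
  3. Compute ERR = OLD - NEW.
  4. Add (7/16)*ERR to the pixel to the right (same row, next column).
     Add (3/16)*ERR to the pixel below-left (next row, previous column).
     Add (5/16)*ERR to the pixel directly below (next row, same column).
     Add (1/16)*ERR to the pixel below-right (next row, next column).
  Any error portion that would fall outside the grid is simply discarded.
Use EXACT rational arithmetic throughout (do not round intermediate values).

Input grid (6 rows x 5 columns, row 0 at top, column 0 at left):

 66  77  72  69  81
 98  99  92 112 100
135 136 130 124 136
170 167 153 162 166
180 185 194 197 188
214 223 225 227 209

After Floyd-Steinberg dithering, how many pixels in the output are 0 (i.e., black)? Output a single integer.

(0,0): OLD=66 → NEW=0, ERR=66
(0,1): OLD=847/8 → NEW=0, ERR=847/8
(0,2): OLD=15145/128 → NEW=0, ERR=15145/128
(0,3): OLD=247327/2048 → NEW=0, ERR=247327/2048
(0,4): OLD=4385497/32768 → NEW=255, ERR=-3970343/32768
(1,0): OLD=17725/128 → NEW=255, ERR=-14915/128
(1,1): OLD=109995/1024 → NEW=0, ERR=109995/1024
(1,2): OLD=6724999/32768 → NEW=255, ERR=-1630841/32768
(1,3): OLD=14764155/131072 → NEW=0, ERR=14764155/131072
(1,4): OLD=249486353/2097152 → NEW=0, ERR=249486353/2097152
(2,0): OLD=1945225/16384 → NEW=0, ERR=1945225/16384
(2,1): OLD=107424755/524288 → NEW=255, ERR=-26268685/524288
(2,2): OLD=1009658265/8388608 → NEW=0, ERR=1009658265/8388608
(2,3): OLD=31011476667/134217728 → NEW=255, ERR=-3214043973/134217728
(2,4): OLD=364513595997/2147483648 → NEW=255, ERR=-183094734243/2147483648
(3,0): OLD=1658493305/8388608 → NEW=255, ERR=-480601735/8388608
(3,1): OLD=10486791813/67108864 → NEW=255, ERR=-6625968507/67108864
(3,2): OLD=300207184967/2147483648 → NEW=255, ERR=-247401145273/2147483648
(3,3): OLD=410816799247/4294967296 → NEW=0, ERR=410816799247/4294967296
(3,4): OLD=12349353983339/68719476736 → NEW=255, ERR=-5174112584341/68719476736
(4,0): OLD=154171553399/1073741824 → NEW=255, ERR=-119632611721/1073741824
(4,1): OLD=2756302592887/34359738368 → NEW=0, ERR=2756302592887/34359738368
(4,2): OLD=112621761728985/549755813888 → NEW=255, ERR=-27565970812455/549755813888
(4,3): OLD=1615277885991799/8796093022208 → NEW=255, ERR=-627725834671241/8796093022208
(4,4): OLD=19594487718982593/140737488355328 → NEW=255, ERR=-16293571811626047/140737488355328
(5,0): OLD=106775434075333/549755813888 → NEW=255, ERR=-33412298466107/549755813888
(5,1): OLD=902098526241039/4398046511104 → NEW=255, ERR=-219403334090481/4398046511104
(5,2): OLD=25211446497451015/140737488355328 → NEW=255, ERR=-10676613033157625/140737488355328
(5,3): OLD=82566648934470505/562949953421312 → NEW=255, ERR=-60985589187964055/562949953421312
(5,4): OLD=1089559630273638579/9007199254740992 → NEW=0, ERR=1089559630273638579/9007199254740992
Output grid:
  Row 0: ....#  (4 black, running=4)
  Row 1: #.#..  (3 black, running=7)
  Row 2: .#.##  (2 black, running=9)
  Row 3: ###.#  (1 black, running=10)
  Row 4: #.###  (1 black, running=11)
  Row 5: ####.  (1 black, running=12)

Answer: 12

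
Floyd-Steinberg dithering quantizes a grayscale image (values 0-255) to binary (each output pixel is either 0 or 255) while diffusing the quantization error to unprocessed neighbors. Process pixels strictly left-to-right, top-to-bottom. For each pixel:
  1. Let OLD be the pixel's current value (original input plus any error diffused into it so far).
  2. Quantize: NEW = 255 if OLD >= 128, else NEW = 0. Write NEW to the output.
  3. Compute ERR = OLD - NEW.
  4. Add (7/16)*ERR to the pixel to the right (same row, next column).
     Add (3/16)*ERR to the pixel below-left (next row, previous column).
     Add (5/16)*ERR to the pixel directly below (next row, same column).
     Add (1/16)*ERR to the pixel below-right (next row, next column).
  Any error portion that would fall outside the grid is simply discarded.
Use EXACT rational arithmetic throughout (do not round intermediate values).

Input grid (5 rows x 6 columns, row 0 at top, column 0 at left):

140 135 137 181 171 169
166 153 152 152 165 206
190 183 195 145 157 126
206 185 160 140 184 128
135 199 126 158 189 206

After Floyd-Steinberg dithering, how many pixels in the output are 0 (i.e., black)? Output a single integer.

Answer: 10

Derivation:
(0,0): OLD=140 → NEW=255, ERR=-115
(0,1): OLD=1355/16 → NEW=0, ERR=1355/16
(0,2): OLD=44557/256 → NEW=255, ERR=-20723/256
(0,3): OLD=596315/4096 → NEW=255, ERR=-448165/4096
(0,4): OLD=8069501/65536 → NEW=0, ERR=8069501/65536
(0,5): OLD=233695851/1048576 → NEW=255, ERR=-33691029/1048576
(1,0): OLD=37361/256 → NEW=255, ERR=-27919/256
(1,1): OLD=224023/2048 → NEW=0, ERR=224023/2048
(1,2): OLD=10442339/65536 → NEW=255, ERR=-6269341/65536
(1,3): OLD=24637095/262144 → NEW=0, ERR=24637095/262144
(1,4): OLD=3887836053/16777216 → NEW=255, ERR=-390354027/16777216
(1,5): OLD=51935735683/268435456 → NEW=255, ERR=-16515305597/268435456
(2,0): OLD=5781229/32768 → NEW=255, ERR=-2574611/32768
(2,1): OLD=165733247/1048576 → NEW=255, ERR=-101653633/1048576
(2,2): OLD=2468779325/16777216 → NEW=255, ERR=-1809410755/16777216
(2,3): OLD=15682561429/134217728 → NEW=0, ERR=15682561429/134217728
(2,4): OLD=838319871807/4294967296 → NEW=255, ERR=-256896788673/4294967296
(2,5): OLD=5439221469353/68719476736 → NEW=0, ERR=5439221469353/68719476736
(3,0): OLD=2739207837/16777216 → NEW=255, ERR=-1538982243/16777216
(3,1): OLD=12004479961/134217728 → NEW=0, ERR=12004479961/134217728
(3,2): OLD=194644166235/1073741824 → NEW=255, ERR=-79159998885/1073741824
(3,3): OLD=8679557083601/68719476736 → NEW=0, ERR=8679557083601/68719476736
(3,4): OLD=133431215930929/549755813888 → NEW=255, ERR=-6756516610511/549755813888
(3,5): OLD=1263290360393023/8796093022208 → NEW=255, ERR=-979713360270017/8796093022208
(4,0): OLD=264364442643/2147483648 → NEW=0, ERR=264364442643/2147483648
(4,1): OLD=8976547710199/34359738368 → NEW=255, ERR=214814426359/34359738368
(4,2): OLD=148399632416437/1099511627776 → NEW=255, ERR=-131975832666443/1099511627776
(4,3): OLD=2428500194519401/17592186044416 → NEW=255, ERR=-2057507246806679/17592186044416
(4,4): OLD=34058863664767225/281474976710656 → NEW=0, ERR=34058863664767225/281474976710656
(4,5): OLD=1005940094743908399/4503599627370496 → NEW=255, ERR=-142477810235568081/4503599627370496
Output grid:
  Row 0: #.##.#  (2 black, running=2)
  Row 1: #.#.##  (2 black, running=4)
  Row 2: ###.#.  (2 black, running=6)
  Row 3: #.#.##  (2 black, running=8)
  Row 4: .###.#  (2 black, running=10)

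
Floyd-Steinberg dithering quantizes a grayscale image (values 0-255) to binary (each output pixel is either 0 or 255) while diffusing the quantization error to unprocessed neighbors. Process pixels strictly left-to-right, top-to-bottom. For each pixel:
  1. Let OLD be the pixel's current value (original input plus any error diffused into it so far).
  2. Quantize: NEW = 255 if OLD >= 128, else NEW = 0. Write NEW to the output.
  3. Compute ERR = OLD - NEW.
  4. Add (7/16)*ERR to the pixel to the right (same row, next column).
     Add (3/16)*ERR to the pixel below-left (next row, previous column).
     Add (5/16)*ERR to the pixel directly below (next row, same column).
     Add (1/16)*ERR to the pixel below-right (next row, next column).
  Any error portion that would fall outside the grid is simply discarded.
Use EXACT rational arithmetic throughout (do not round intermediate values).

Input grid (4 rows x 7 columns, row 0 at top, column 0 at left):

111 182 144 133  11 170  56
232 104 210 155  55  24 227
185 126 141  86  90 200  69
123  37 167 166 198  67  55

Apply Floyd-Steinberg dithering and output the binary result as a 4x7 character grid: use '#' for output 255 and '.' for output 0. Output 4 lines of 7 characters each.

Answer: .##..#.
#.##..#
#.#..#.
#.###..

Derivation:
(0,0): OLD=111 → NEW=0, ERR=111
(0,1): OLD=3689/16 → NEW=255, ERR=-391/16
(0,2): OLD=34127/256 → NEW=255, ERR=-31153/256
(0,3): OLD=326697/4096 → NEW=0, ERR=326697/4096
(0,4): OLD=3007775/65536 → NEW=0, ERR=3007775/65536
(0,5): OLD=199312345/1048576 → NEW=255, ERR=-68074535/1048576
(0,6): OLD=463002351/16777216 → NEW=0, ERR=463002351/16777216
(1,0): OLD=67099/256 → NEW=255, ERR=1819/256
(1,1): OLD=171197/2048 → NEW=0, ERR=171197/2048
(1,2): OLD=14547073/65536 → NEW=255, ERR=-2164607/65536
(1,3): OLD=43640237/262144 → NEW=255, ERR=-23206483/262144
(1,4): OLD=392998183/16777216 → NEW=0, ERR=392998183/16777216
(1,5): OLD=2953236439/134217728 → NEW=0, ERR=2953236439/134217728
(1,6): OLD=517957996729/2147483648 → NEW=255, ERR=-29650333511/2147483648
(2,0): OLD=6648431/32768 → NEW=255, ERR=-1707409/32768
(2,1): OLD=129580213/1048576 → NEW=0, ERR=129580213/1048576
(2,2): OLD=2908655455/16777216 → NEW=255, ERR=-1369534625/16777216
(2,3): OLD=3348743719/134217728 → NEW=0, ERR=3348743719/134217728
(2,4): OLD=114706325847/1073741824 → NEW=0, ERR=114706325847/1073741824
(2,5): OLD=8675447917469/34359738368 → NEW=255, ERR=-86285366371/34359738368
(2,6): OLD=35713155441179/549755813888 → NEW=0, ERR=35713155441179/549755813888
(3,0): OLD=2179152767/16777216 → NEW=255, ERR=-2099037313/16777216
(3,1): OLD=311235219/134217728 → NEW=0, ERR=311235219/134217728
(3,2): OLD=166329764585/1073741824 → NEW=255, ERR=-107474400535/1073741824
(3,3): OLD=622488997775/4294967296 → NEW=255, ERR=-472727662705/4294967296
(3,4): OLD=101330336466815/549755813888 → NEW=255, ERR=-38857396074625/549755813888
(3,5): OLD=238151367906541/4398046511104 → NEW=0, ERR=238151367906541/4398046511104
(3,6): OLD=6954822195868979/70368744177664 → NEW=0, ERR=6954822195868979/70368744177664
Row 0: .##..#.
Row 1: #.##..#
Row 2: #.#..#.
Row 3: #.###..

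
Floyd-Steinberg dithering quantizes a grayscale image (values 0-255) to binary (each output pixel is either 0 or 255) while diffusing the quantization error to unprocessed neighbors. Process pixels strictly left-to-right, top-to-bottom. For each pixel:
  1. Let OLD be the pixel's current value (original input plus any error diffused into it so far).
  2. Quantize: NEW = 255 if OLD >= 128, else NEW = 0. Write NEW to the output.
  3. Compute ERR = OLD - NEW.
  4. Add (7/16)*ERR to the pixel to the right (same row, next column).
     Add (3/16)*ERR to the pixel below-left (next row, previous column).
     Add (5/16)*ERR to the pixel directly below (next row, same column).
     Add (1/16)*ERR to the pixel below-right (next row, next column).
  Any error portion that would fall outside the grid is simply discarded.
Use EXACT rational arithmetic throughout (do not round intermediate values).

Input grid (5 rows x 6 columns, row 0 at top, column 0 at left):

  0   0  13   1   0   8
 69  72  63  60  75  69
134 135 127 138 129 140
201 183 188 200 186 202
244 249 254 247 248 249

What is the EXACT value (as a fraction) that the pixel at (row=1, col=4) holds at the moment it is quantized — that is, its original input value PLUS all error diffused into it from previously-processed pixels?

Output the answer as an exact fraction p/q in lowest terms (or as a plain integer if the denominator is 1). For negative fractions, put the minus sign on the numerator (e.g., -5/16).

Answer: 8366953/65536

Derivation:
(0,0): OLD=0 → NEW=0, ERR=0
(0,1): OLD=0 → NEW=0, ERR=0
(0,2): OLD=13 → NEW=0, ERR=13
(0,3): OLD=107/16 → NEW=0, ERR=107/16
(0,4): OLD=749/256 → NEW=0, ERR=749/256
(0,5): OLD=38011/4096 → NEW=0, ERR=38011/4096
(1,0): OLD=69 → NEW=0, ERR=69
(1,1): OLD=837/8 → NEW=0, ERR=837/8
(1,2): OLD=29207/256 → NEW=0, ERR=29207/256
(1,3): OLD=58043/512 → NEW=0, ERR=58043/512
(1,4): OLD=8366953/65536 → NEW=0, ERR=8366953/65536
Target (1,4): original=75, with diffused error = 8366953/65536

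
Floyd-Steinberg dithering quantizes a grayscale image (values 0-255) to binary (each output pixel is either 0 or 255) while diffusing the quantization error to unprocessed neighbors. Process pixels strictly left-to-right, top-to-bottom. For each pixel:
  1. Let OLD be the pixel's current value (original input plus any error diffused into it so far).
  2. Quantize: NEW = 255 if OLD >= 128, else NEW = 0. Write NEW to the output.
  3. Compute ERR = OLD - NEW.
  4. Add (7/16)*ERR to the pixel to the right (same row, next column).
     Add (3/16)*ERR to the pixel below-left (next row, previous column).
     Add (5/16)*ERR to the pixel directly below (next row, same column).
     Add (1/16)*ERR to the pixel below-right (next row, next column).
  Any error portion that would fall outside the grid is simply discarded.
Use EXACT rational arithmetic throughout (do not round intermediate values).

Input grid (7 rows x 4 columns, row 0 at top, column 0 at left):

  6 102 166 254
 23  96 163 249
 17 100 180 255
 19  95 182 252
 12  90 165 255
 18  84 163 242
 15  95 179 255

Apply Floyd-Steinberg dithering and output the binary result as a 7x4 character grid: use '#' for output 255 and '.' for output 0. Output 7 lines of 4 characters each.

(0,0): OLD=6 → NEW=0, ERR=6
(0,1): OLD=837/8 → NEW=0, ERR=837/8
(0,2): OLD=27107/128 → NEW=255, ERR=-5533/128
(0,3): OLD=481461/2048 → NEW=255, ERR=-40779/2048
(1,0): OLD=5695/128 → NEW=0, ERR=5695/128
(1,1): OLD=143801/1024 → NEW=255, ERR=-117319/1024
(1,2): OLD=3348013/32768 → NEW=0, ERR=3348013/32768
(1,3): OLD=149305035/524288 → NEW=255, ERR=15611595/524288
(2,0): OLD=154371/16384 → NEW=0, ERR=154371/16384
(2,1): OLD=47320913/524288 → NEW=0, ERR=47320913/524288
(2,2): OLD=261975541/1048576 → NEW=255, ERR=-5411339/1048576
(2,3): OLD=4503563073/16777216 → NEW=255, ERR=225372993/16777216
(3,0): OLD=326045651/8388608 → NEW=0, ERR=326045651/8388608
(3,1): OLD=18767842573/134217728 → NEW=255, ERR=-15457678067/134217728
(3,2): OLD=296698126067/2147483648 → NEW=255, ERR=-250910204173/2147483648
(3,3): OLD=7035438932773/34359738368 → NEW=255, ERR=-1726294351067/34359738368
(4,0): OLD=5480421655/2147483648 → NEW=0, ERR=5480421655/2147483648
(4,1): OLD=612431116741/17179869184 → NEW=0, ERR=612431116741/17179869184
(4,2): OLD=70074879953701/549755813888 → NEW=0, ERR=70074879953701/549755813888
(4,3): OLD=2531191319985299/8796093022208 → NEW=255, ERR=288187599322259/8796093022208
(5,0): OLD=7004312541415/274877906944 → NEW=0, ERR=7004312541415/274877906944
(5,1): OLD=1146548795928625/8796093022208 → NEW=255, ERR=-1096454924734415/8796093022208
(5,2): OLD=689035751712869/4398046511104 → NEW=255, ERR=-432466108618651/4398046511104
(5,3): OLD=30566082737198773/140737488355328 → NEW=255, ERR=-5321976793409867/140737488355328
(6,0): OLD=-57612442246925/140737488355328 → NEW=0, ERR=-57612442246925/140737488355328
(6,1): OLD=87870762819430869/2251799813685248 → NEW=0, ERR=87870762819430869/2251799813685248
(6,2): OLD=5420989421251135939/36028797018963968 → NEW=255, ERR=-3766353818584675901/36028797018963968
(6,3): OLD=110278122449911639381/576460752303423488 → NEW=255, ERR=-36719369387461350059/576460752303423488
Row 0: ..##
Row 1: .#.#
Row 2: ..##
Row 3: .###
Row 4: ...#
Row 5: .###
Row 6: ..##

Answer: ..##
.#.#
..##
.###
...#
.###
..##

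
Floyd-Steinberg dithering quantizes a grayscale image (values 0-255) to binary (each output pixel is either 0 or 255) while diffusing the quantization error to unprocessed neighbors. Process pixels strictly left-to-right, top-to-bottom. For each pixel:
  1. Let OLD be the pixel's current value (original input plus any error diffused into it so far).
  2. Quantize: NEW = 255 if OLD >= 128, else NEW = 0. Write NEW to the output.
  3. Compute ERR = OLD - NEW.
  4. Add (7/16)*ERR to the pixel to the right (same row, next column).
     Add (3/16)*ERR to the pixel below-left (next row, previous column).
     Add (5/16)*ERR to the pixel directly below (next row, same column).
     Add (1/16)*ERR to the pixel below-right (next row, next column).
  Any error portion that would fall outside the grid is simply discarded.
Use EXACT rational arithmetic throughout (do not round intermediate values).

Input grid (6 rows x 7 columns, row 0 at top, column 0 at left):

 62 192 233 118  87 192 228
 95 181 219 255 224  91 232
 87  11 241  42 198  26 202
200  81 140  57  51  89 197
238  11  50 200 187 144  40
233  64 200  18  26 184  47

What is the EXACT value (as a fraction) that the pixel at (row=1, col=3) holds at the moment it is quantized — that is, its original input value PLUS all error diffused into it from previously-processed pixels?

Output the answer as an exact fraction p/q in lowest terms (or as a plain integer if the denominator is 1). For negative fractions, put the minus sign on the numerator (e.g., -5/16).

(0,0): OLD=62 → NEW=0, ERR=62
(0,1): OLD=1753/8 → NEW=255, ERR=-287/8
(0,2): OLD=27815/128 → NEW=255, ERR=-4825/128
(0,3): OLD=207889/2048 → NEW=0, ERR=207889/2048
(0,4): OLD=4306039/32768 → NEW=255, ERR=-4049801/32768
(0,5): OLD=72314689/524288 → NEW=255, ERR=-61378751/524288
(0,6): OLD=1482951367/8388608 → NEW=255, ERR=-656143673/8388608
(1,0): OLD=13779/128 → NEW=0, ERR=13779/128
(1,1): OLD=218821/1024 → NEW=255, ERR=-42299/1024
(1,2): OLD=6748201/32768 → NEW=255, ERR=-1607639/32768
(1,3): OLD=31421621/131072 → NEW=255, ERR=-2001739/131072
Target (1,3): original=255, with diffused error = 31421621/131072

Answer: 31421621/131072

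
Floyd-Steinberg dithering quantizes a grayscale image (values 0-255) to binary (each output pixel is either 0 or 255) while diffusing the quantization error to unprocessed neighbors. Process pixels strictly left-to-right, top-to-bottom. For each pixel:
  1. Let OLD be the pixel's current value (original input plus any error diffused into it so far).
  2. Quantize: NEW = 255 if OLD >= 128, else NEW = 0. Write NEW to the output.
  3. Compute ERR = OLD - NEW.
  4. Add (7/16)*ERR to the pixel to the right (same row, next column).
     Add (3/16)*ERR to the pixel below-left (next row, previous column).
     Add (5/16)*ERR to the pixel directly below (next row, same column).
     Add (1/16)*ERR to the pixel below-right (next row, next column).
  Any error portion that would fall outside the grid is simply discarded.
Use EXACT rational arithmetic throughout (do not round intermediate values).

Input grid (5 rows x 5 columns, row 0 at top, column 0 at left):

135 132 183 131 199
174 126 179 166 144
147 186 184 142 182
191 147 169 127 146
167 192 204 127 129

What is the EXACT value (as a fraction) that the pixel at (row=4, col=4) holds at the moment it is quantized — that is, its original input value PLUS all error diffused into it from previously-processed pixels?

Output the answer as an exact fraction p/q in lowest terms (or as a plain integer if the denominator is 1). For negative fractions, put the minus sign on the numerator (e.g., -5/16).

Answer: 5250788275965809/35184372088832

Derivation:
(0,0): OLD=135 → NEW=255, ERR=-120
(0,1): OLD=159/2 → NEW=0, ERR=159/2
(0,2): OLD=6969/32 → NEW=255, ERR=-1191/32
(0,3): OLD=58735/512 → NEW=0, ERR=58735/512
(0,4): OLD=2041353/8192 → NEW=255, ERR=-47607/8192
(1,0): OLD=4845/32 → NEW=255, ERR=-3315/32
(1,1): OLD=23307/256 → NEW=0, ERR=23307/256
(1,2): OLD=1914295/8192 → NEW=255, ERR=-174665/8192
(1,3): OLD=6196595/32768 → NEW=255, ERR=-2159245/32768
(1,4): OLD=63189657/524288 → NEW=0, ERR=63189657/524288
(2,0): OLD=539433/4096 → NEW=255, ERR=-505047/4096
(2,1): OLD=19665219/131072 → NEW=255, ERR=-13758141/131072
(2,2): OLD=261618025/2097152 → NEW=0, ERR=261618025/2097152
(2,3): OLD=6618658763/33554432 → NEW=255, ERR=-1937721397/33554432
(2,4): OLD=102156079565/536870912 → NEW=255, ERR=-34746002995/536870912
(3,0): OLD=278474089/2097152 → NEW=255, ERR=-256299671/2097152
(3,1): OLD=1282011269/16777216 → NEW=0, ERR=1282011269/16777216
(3,2): OLD=120273535607/536870912 → NEW=255, ERR=-16628546953/536870912
(3,3): OLD=97780044771/1073741824 → NEW=0, ERR=97780044771/1073741824
(3,4): OLD=2783254099607/17179869184 → NEW=255, ERR=-1597612542313/17179869184
(4,0): OLD=38422768119/268435456 → NEW=255, ERR=-30028273161/268435456
(4,1): OLD=1318495063815/8589934592 → NEW=255, ERR=-871938257145/8589934592
(4,2): OLD=23606805796265/137438953472 → NEW=255, ERR=-11440127339095/137438953472
(4,3): OLD=219174681699399/2199023255552 → NEW=0, ERR=219174681699399/2199023255552
(4,4): OLD=5250788275965809/35184372088832 → NEW=255, ERR=-3721226606686351/35184372088832
Target (4,4): original=129, with diffused error = 5250788275965809/35184372088832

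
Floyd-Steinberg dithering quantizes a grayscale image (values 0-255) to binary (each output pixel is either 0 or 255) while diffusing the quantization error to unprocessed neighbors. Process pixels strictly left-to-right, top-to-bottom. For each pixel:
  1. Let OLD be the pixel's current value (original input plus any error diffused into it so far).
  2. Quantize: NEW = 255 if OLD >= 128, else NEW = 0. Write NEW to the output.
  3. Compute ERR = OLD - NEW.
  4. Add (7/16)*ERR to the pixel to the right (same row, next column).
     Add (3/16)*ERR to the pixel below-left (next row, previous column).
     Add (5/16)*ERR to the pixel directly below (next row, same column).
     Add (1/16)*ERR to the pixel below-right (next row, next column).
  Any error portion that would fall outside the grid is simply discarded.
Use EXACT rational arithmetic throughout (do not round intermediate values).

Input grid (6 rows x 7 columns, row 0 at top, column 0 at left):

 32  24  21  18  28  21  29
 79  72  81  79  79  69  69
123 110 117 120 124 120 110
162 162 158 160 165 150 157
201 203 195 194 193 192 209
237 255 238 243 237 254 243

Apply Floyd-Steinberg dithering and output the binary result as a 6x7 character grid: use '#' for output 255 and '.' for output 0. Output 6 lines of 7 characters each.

Answer: .......
.#..#..
#.#.#.#
#.##.#.
##.####
#######

Derivation:
(0,0): OLD=32 → NEW=0, ERR=32
(0,1): OLD=38 → NEW=0, ERR=38
(0,2): OLD=301/8 → NEW=0, ERR=301/8
(0,3): OLD=4411/128 → NEW=0, ERR=4411/128
(0,4): OLD=88221/2048 → NEW=0, ERR=88221/2048
(0,5): OLD=1305675/32768 → NEW=0, ERR=1305675/32768
(0,6): OLD=24344077/524288 → NEW=0, ERR=24344077/524288
(1,0): OLD=769/8 → NEW=0, ERR=769/8
(1,1): OLD=8639/64 → NEW=255, ERR=-7681/64
(1,2): OLD=100531/2048 → NEW=0, ERR=100531/2048
(1,3): OLD=996747/8192 → NEW=0, ERR=996747/8192
(1,4): OLD=81431589/524288 → NEW=255, ERR=-52261851/524288
(1,5): OLD=206525901/4194304 → NEW=0, ERR=206525901/4194304
(1,6): OLD=7217082403/67108864 → NEW=0, ERR=7217082403/67108864
(2,0): OLD=133669/1024 → NEW=255, ERR=-127451/1024
(2,1): OLD=1089663/32768 → NEW=0, ERR=1089663/32768
(2,2): OLD=85040109/524288 → NEW=255, ERR=-48653331/524288
(2,3): OLD=426984533/4194304 → NEW=0, ERR=426984533/4194304
(2,4): OLD=5174914497/33554432 → NEW=255, ERR=-3381465663/33554432
(2,5): OLD=112992301959/1073741824 → NEW=0, ERR=112992301959/1073741824
(2,6): OLD=3310968946849/17179869184 → NEW=255, ERR=-1069897695071/17179869184
(3,0): OLD=67811485/524288 → NEW=255, ERR=-65881955/524288
(3,1): OLD=386869473/4194304 → NEW=0, ERR=386869473/4194304
(3,2): OLD=6392792023/33554432 → NEW=255, ERR=-2163588137/33554432
(3,3): OLD=18643850027/134217728 → NEW=255, ERR=-15581670613/134217728
(3,4): OLD=1869355301277/17179869184 → NEW=0, ERR=1869355301277/17179869184
(3,5): OLD=29207776901295/137438953472 → NEW=255, ERR=-5839156234065/137438953472
(3,6): OLD=276039664331121/2199023255552 → NEW=0, ERR=276039664331121/2199023255552
(4,0): OLD=12014211883/67108864 → NEW=255, ERR=-5098548437/67108864
(4,1): OLD=191814889991/1073741824 → NEW=255, ERR=-81989275129/1073741824
(4,2): OLD=2155053953433/17179869184 → NEW=0, ERR=2155053953433/17179869184
(4,3): OLD=31469865603267/137438953472 → NEW=255, ERR=-3577067532093/137438953472
(4,4): OLD=220336564119029/1099511627776 → NEW=255, ERR=-60038900963851/1099511627776
(4,5): OLD=6515118800393449/35184372088832 → NEW=255, ERR=-2456896082258711/35184372088832
(4,6): OLD=121046616839812271/562949953421312 → NEW=255, ERR=-22505621282622289/562949953421312
(5,0): OLD=3417777296261/17179869184 → NEW=255, ERR=-963089345659/17179869184
(5,1): OLD=30976516150607/137438953472 → NEW=255, ERR=-4070416984753/137438953472
(5,2): OLD=279925472126317/1099511627776 → NEW=255, ERR=-449992956563/1099511627776
(5,3): OLD=2043237653470793/8796093022208 → NEW=255, ERR=-199766067192247/8796093022208
(5,4): OLD=109933047390259927/562949953421312 → NEW=255, ERR=-33619190732174633/562949953421312
(5,5): OLD=878842903928467039/4503599627370496 → NEW=255, ERR=-269575001051009441/4503599627370496
(5,6): OLD=14408262794025415793/72057594037927936 → NEW=255, ERR=-3966423685646207887/72057594037927936
Row 0: .......
Row 1: .#..#..
Row 2: #.#.#.#
Row 3: #.##.#.
Row 4: ##.####
Row 5: #######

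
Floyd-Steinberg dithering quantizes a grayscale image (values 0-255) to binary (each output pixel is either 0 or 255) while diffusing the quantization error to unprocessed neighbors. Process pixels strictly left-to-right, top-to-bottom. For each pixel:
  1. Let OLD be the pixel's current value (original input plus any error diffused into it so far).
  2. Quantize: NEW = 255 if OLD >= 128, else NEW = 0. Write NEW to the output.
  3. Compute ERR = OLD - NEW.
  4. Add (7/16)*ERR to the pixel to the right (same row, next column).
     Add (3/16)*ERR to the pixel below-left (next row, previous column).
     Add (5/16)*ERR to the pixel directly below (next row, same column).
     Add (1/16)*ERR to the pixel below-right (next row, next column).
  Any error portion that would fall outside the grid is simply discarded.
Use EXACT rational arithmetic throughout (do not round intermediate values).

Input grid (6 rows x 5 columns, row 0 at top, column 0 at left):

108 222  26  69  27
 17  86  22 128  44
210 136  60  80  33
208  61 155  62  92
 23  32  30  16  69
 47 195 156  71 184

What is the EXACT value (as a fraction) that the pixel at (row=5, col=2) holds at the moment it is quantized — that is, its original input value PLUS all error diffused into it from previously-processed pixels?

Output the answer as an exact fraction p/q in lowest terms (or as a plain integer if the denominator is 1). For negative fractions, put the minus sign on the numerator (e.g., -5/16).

(0,0): OLD=108 → NEW=0, ERR=108
(0,1): OLD=1077/4 → NEW=255, ERR=57/4
(0,2): OLD=2063/64 → NEW=0, ERR=2063/64
(0,3): OLD=85097/1024 → NEW=0, ERR=85097/1024
(0,4): OLD=1038047/16384 → NEW=0, ERR=1038047/16384
(1,0): OLD=3419/64 → NEW=0, ERR=3419/64
(1,1): OLD=64829/512 → NEW=0, ERR=64829/512
(1,2): OLD=1702977/16384 → NEW=0, ERR=1702977/16384
(1,3): OLD=13981325/65536 → NEW=255, ERR=-2730355/65536
(1,4): OLD=53232007/1048576 → NEW=0, ERR=53232007/1048576
(2,0): OLD=2051567/8192 → NEW=255, ERR=-37393/8192
(2,1): OLD=51484917/262144 → NEW=255, ERR=-15361803/262144
(2,2): OLD=280791967/4194304 → NEW=0, ERR=280791967/4194304
(2,3): OLD=7535285485/67108864 → NEW=0, ERR=7535285485/67108864
(2,4): OLD=102418837307/1073741824 → NEW=0, ERR=102418837307/1073741824
(3,0): OLD=820346943/4194304 → NEW=255, ERR=-249200577/4194304
(3,1): OLD=971761555/33554432 → NEW=0, ERR=971761555/33554432
(3,2): OLD=221171236737/1073741824 → NEW=255, ERR=-52632928383/1073741824
(3,3): OLD=209835435625/2147483648 → NEW=0, ERR=209835435625/2147483648
(3,4): OLD=5895261487821/34359738368 → NEW=255, ERR=-2866471796019/34359738368
(4,0): OLD=5295292561/536870912 → NEW=0, ERR=5295292561/536870912
(4,1): OLD=557677625681/17179869184 → NEW=0, ERR=557677625681/17179869184
(4,2): OLD=13473038688607/274877906944 → NEW=0, ERR=13473038688607/274877906944
(4,3): OLD=216705341027409/4398046511104 → NEW=0, ERR=216705341027409/4398046511104
(4,4): OLD=4967581758158519/70368744177664 → NEW=0, ERR=4967581758158519/70368744177664
(5,0): OLD=15439541313171/274877906944 → NEW=0, ERR=15439541313171/274877906944
(5,1): OLD=526720187384505/2199023255552 → NEW=255, ERR=-34030742781255/2199023255552
(5,2): OLD=12371818283123137/70368744177664 → NEW=255, ERR=-5572211482181183/70368744177664
Target (5,2): original=156, with diffused error = 12371818283123137/70368744177664

Answer: 12371818283123137/70368744177664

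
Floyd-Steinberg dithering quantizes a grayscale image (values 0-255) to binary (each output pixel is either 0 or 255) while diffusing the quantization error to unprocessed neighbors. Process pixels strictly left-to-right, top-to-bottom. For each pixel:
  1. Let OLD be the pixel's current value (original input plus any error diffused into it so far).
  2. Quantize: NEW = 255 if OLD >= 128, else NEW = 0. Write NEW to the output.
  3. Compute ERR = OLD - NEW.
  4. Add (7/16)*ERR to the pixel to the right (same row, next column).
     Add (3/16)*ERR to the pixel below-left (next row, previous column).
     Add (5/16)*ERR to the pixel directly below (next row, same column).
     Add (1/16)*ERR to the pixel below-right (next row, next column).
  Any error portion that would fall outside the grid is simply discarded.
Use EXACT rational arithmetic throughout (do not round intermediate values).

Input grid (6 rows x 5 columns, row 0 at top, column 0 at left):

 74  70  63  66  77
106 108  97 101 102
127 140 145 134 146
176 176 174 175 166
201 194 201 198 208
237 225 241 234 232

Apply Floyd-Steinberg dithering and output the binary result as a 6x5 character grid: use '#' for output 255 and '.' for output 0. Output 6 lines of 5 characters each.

(0,0): OLD=74 → NEW=0, ERR=74
(0,1): OLD=819/8 → NEW=0, ERR=819/8
(0,2): OLD=13797/128 → NEW=0, ERR=13797/128
(0,3): OLD=231747/2048 → NEW=0, ERR=231747/2048
(0,4): OLD=4145365/32768 → NEW=0, ERR=4145365/32768
(1,0): OLD=18985/128 → NEW=255, ERR=-13655/128
(1,1): OLD=120991/1024 → NEW=0, ERR=120991/1024
(1,2): OLD=6881035/32768 → NEW=255, ERR=-1474805/32768
(1,3): OLD=19284335/131072 → NEW=255, ERR=-14139025/131072
(1,4): OLD=212675437/2097152 → NEW=0, ERR=212675437/2097152
(2,0): OLD=1897541/16384 → NEW=0, ERR=1897541/16384
(2,1): OLD=111404359/524288 → NEW=255, ERR=-22289081/524288
(2,2): OLD=834619285/8388608 → NEW=0, ERR=834619285/8388608
(2,3): OLD=21477577711/134217728 → NEW=255, ERR=-12747942929/134217728
(2,4): OLD=277874790345/2147483648 → NEW=255, ERR=-269733539895/2147483648
(3,0): OLD=1713134325/8388608 → NEW=255, ERR=-425960715/8388608
(3,1): OLD=11166433745/67108864 → NEW=255, ERR=-5946326575/67108864
(3,2): OLD=313233291979/2147483648 → NEW=255, ERR=-234375038261/2147483648
(3,3): OLD=344619428691/4294967296 → NEW=0, ERR=344619428691/4294967296
(3,4): OLD=10714499566335/68719476736 → NEW=255, ERR=-6808967001345/68719476736
(4,0): OLD=180944698299/1073741824 → NEW=255, ERR=-92859466821/1073741824
(4,1): OLD=3602173398075/34359738368 → NEW=0, ERR=3602173398075/34359738368
(4,2): OLD=122192476399317/549755813888 → NEW=255, ERR=-17995256142123/549755813888
(4,3): OLD=1612800841937467/8796093022208 → NEW=255, ERR=-630202878725573/8796093022208
(4,4): OLD=21210019135927581/140737488355328 → NEW=255, ERR=-14678040394681059/140737488355328
(5,0): OLD=126241133394321/549755813888 → NEW=255, ERR=-13946599147119/549755813888
(5,1): OLD=1034069396187123/4398046511104 → NEW=255, ERR=-87432464144397/4398046511104
(5,2): OLD=30285607457973131/140737488355328 → NEW=255, ERR=-5602452072635509/140737488355328
(5,3): OLD=97161713709856741/562949953421312 → NEW=255, ERR=-46390524412577819/562949953421312
(5,4): OLD=1431042764079807559/9007199254740992 → NEW=255, ERR=-865793045879145401/9007199254740992
Row 0: .....
Row 1: #.##.
Row 2: .#.##
Row 3: ###.#
Row 4: #.###
Row 5: #####

Answer: .....
#.##.
.#.##
###.#
#.###
#####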